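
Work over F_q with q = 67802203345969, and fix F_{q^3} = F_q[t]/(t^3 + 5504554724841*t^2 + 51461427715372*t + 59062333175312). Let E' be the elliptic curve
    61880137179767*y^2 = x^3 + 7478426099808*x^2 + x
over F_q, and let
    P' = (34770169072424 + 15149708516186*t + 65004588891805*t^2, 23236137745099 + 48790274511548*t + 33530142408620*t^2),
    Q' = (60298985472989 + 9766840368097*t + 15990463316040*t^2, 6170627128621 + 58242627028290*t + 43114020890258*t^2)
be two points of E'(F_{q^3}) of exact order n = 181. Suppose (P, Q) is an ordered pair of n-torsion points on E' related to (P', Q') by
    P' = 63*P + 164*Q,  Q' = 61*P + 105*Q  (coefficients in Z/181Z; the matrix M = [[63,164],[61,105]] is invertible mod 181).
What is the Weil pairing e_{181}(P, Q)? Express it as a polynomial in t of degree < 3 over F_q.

64379108831391 + 16713513787374*t + 41085224539136*t^2

The 181-Weil pairing on E[181] over F_{67802203345969} is alternating-bilinear: e_{181}(P',Q') = e_{181}(P,Q)^det(M).
det(M) mod 181 = 50; its inverse in (Z/181)^* is 105 (check: 50*105 mod 181 = 1).
(x,y)|->(3390487557598x+67003428078456,3390487557598y) sends E' to y^2=x^3+18648402676010*x.
8-bit Miller (10110101) on E'/F_{67802203345969} with a'=18648402676010, b'=0: accumulate tangent/chord ratios at Q'+S and P'+S'.
Miller gives e_{181}(P',Q') = 40199659852694 + 61924461905685*t + 32343743312108*t^2 in F_{67802203345969^3}.
Raise to 105: e(P,Q) = 64379108831391 + 16713513787374*t + 41085224539136*t^2 in mu_{181}.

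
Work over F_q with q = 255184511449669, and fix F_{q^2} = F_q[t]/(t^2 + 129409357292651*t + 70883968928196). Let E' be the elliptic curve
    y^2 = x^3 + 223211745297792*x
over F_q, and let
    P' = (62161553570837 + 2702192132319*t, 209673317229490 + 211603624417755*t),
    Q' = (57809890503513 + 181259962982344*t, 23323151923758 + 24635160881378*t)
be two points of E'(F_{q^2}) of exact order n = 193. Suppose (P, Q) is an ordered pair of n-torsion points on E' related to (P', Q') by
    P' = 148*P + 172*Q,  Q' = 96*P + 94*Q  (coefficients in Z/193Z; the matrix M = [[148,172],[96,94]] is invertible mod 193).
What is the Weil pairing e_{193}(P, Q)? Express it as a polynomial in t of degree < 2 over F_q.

175536942169607 + 128708896566891*t

Under M = [[148,172],[96,94]] in GL_2(Z/193), e_{193}(P',Q') = e_{193}(P,Q)^(148*94-172*96 mod 193).
det(M) mod 193 = 102; its inverse in (Z/193)^* is 123 (check: 102*123 mod 193 = 1).
n = 193 = (11000001)_2 (8 bits, wt 3); accumulate f_{193,P'}(Q'+S)/f_{193,P'}(S) along the 7-step ladder.
Miller gives e_{193}(P',Q') = 89231314580290 + 124900501861417*t in F_{255184511449669^2}.
Thus e_{193}(P,Q) = 175536942169607 + 128708896566891*t.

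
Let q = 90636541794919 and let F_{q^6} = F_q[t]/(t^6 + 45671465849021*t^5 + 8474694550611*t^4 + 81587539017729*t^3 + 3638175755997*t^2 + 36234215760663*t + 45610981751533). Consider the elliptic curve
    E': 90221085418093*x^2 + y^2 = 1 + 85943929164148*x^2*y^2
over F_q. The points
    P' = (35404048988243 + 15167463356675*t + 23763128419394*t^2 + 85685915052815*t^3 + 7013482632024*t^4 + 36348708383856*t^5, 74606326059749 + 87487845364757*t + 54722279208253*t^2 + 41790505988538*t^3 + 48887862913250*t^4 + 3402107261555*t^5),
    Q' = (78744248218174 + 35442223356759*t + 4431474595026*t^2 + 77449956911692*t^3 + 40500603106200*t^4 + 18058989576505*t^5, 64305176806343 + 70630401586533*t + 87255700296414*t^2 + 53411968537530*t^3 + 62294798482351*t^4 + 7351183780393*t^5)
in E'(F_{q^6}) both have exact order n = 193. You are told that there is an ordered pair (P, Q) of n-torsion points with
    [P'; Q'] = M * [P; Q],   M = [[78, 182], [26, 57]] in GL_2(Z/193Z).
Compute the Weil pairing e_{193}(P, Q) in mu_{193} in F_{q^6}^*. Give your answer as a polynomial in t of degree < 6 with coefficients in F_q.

e_{193}(aP+bQ,cP+dQ) = e_{193}(P,Q)^(ad-bc); with (a,b,c,d)=(78,182,26,57) this gives the det-193 law.
det M = 78*57 - 182*26 = -286 = 100 (mod 193); 100^{-1} = 83 (mod 193).
Map (x,y)_Ed via u=(1+y)/(1-y), v=(1+y)/((1-y)x) to Montgomery A=26826060734445,B=30485079993182; then to (a',b')=(79592237764000,7163790034938).
8-bit Miller (11000001) on E'/F_{90636541794919} with a'=79592237764000, b'=7163790034938: accumulate tangent/chord ratios at Q'+S and P'+S'.
The quotient is 72927241949342 + 37248810217084*t + 36118778057494*t^2 + 71675653092240*t^3 + 66610988169280*t^4 + 73010155330994*t^5.
Raise to 83: e(P,Q) = 52251191092299 + 44154438402527*t + 62413886986714*t^2 + 20758520351855*t^3 + 72138048811391*t^4 + 38469049435424*t^5 in mu_{193}.

52251191092299 + 44154438402527*t + 62413886986714*t^2 + 20758520351855*t^3 + 72138048811391*t^4 + 38469049435424*t^5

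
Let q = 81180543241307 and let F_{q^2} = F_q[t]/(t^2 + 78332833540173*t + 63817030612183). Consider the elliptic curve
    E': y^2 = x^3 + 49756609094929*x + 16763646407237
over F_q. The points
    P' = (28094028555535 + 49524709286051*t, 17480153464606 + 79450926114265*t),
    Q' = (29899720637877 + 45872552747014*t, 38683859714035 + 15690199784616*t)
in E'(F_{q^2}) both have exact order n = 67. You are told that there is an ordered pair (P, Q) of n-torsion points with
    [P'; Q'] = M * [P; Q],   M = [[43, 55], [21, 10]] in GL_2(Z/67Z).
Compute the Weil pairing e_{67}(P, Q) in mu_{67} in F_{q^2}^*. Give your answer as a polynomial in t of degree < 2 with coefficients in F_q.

e_{67}(aP+bQ,cP+dQ) = e_{67}(P,Q)^(ad-bc); with (a,b,c,d)=(43,55,21,10) this gives the det-67 law.
43*10 - 55*21 = -725; reduced mod 67: det = 12, inverse 28.
Run Miller on y^2=x^3+49756609094929*x+16763646407237 over F_{81180543241307}: ladder 1000011 (7 bits); e = f_P(D_Q)/f_Q(D_P).
So e_{67}(P',Q') = 65425330015776 + 17682285902540*t.
Hence e(P,Q) = 10593798840584 + 30750974262154*t in F_{81180543241307^2}^*.

10593798840584 + 30750974262154*t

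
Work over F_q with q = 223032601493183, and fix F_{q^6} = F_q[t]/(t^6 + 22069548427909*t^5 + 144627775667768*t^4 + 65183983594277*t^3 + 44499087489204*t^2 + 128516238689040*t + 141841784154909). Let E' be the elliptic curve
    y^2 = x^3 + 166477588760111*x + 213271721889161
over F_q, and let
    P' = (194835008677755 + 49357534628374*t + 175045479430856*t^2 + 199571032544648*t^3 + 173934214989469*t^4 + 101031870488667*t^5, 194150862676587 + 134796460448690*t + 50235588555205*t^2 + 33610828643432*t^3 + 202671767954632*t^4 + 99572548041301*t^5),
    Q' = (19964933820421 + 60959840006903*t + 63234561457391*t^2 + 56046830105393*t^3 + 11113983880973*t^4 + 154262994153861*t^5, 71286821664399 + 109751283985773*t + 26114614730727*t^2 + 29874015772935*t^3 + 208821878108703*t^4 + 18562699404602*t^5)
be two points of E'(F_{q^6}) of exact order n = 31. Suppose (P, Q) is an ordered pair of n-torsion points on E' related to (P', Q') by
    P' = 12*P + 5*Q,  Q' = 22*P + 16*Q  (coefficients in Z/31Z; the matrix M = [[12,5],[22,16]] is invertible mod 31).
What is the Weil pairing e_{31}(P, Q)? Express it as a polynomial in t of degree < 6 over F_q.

24603201837408 + 54197240083821*t + 93141456667165*t^2 + 123163624220959*t^3 + 200400443306196*t^4 + 93351800224509*t^5

Since e_{31}(P,P)=e_{31}(Q,Q)=1 and e_{31}(Q,P)=e_{31}(P,Q)^{-1}, expanding e_{31}(12*P + 5*Q,22*P + 16*Q) leaves e(P,Q)^det(M).
Hence e(P,Q) = e(P',Q')^{14} where 14 = 20^{-1} mod 31.
n = 31 = (11111)_2 (5 bits, wt 5); accumulate f_{31,P'}(Q'+S)/f_{31,P'}(S) along the 4-step ladder.
So e_{31}(P',Q') = 10229251833702 + 186522691178887*t + 147867231294456*t^2 + 72110822923614*t^3 + 13619837111694*t^4 + 205444437518800*t^5.
Thus e_{31}(P,Q) = 24603201837408 + 54197240083821*t + 93141456667165*t^2 + 123163624220959*t^3 + 200400443306196*t^4 + 93351800224509*t^5.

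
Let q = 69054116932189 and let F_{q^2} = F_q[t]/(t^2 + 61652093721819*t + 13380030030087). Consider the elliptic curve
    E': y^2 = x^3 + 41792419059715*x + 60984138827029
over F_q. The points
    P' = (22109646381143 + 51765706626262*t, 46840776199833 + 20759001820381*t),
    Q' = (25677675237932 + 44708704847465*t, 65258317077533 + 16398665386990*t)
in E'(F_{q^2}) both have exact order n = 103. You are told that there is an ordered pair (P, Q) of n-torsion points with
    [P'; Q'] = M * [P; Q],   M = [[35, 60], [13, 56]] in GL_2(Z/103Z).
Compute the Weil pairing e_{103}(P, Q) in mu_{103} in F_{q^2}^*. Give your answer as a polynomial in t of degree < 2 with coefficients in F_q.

58700440522395 + 56525724634540*t

Under M = [[35,60],[13,56]] in GL_2(Z/103), e_{103}(P',Q') = e_{103}(P,Q)^(35*56-60*13 mod 103).
Inverting 47 mod 103: 57. Thus e_{103}(P,Q) = e(P',Q')^{57}.
Build f_{103,P'} and f_{103,Q'} via the 7-bit ladder of 103=1100111_2; evaluate at shifted divisors; quotient in F_{69054116932189^2}.
The quotient is 54215511414466 + 59081621585733*t.
Hence e(P,Q) = 58700440522395 + 56525724634540*t in F_{69054116932189^2}^*.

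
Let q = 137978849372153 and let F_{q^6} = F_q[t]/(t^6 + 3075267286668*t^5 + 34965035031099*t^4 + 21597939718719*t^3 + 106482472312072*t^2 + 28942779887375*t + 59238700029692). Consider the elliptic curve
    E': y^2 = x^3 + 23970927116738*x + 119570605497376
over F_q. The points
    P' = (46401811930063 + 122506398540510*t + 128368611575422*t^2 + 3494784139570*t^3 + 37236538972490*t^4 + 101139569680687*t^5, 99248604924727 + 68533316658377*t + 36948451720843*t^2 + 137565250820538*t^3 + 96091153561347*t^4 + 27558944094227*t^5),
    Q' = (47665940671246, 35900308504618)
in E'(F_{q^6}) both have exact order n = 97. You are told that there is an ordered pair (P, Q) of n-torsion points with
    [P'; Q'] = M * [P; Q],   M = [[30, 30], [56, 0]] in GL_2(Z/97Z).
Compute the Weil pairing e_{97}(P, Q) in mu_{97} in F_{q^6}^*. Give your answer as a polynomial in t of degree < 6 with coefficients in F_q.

123168956731963 + 99648458973507*t + 109755991988164*t^2 + 137549315457795*t^3 + 19583968305214*t^4 + 72649312400512*t^5

Since e_{97}(P,P)=e_{97}(Q,Q)=1 and e_{97}(Q,P)=e_{97}(P,Q)^{-1}, expanding e_{97}(30*P + 30*Q,56*P) leaves e(P,Q)^det(M).
30*0 - 30*56 = -1680; reduced mod 97: det = 66, inverse 25.
Run Miller on y^2=x^3+23970927116738*x+119570605497376 over F_{137978849372153}: ladder 1100001 (7 bits); e = f_P(D_Q)/f_Q(D_P).
Miller gives e_{97}(P',Q') = 35273160748575 + 121309343773391*t + 532224317552*t^2 + 42409460700788*t^3 + 57589153964566*t^4 + 136676307859497*t^5 in F_{137978849372153^6}.
Finally e_{97}(P,Q) = 123168956731963 + 99648458973507*t + 109755991988164*t^2 + 137549315457795*t^3 + 19583968305214*t^4 + 72649312400512*t^5.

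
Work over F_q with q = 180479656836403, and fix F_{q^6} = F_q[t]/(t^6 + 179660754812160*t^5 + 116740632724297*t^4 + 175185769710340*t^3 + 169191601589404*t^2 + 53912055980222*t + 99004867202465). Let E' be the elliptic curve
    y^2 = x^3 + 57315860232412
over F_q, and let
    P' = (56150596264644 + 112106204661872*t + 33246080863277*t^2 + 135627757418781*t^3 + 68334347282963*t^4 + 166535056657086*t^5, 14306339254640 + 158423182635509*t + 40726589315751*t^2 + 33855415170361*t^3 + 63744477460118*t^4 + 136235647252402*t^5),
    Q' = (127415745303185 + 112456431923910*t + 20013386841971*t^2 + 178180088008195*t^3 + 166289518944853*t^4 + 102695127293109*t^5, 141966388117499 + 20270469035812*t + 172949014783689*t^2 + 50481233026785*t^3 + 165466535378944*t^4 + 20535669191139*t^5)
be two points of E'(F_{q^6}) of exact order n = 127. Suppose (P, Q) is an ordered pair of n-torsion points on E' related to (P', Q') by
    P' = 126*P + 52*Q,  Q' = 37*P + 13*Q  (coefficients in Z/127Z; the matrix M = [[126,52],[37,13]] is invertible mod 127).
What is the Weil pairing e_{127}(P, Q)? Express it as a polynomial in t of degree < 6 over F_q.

86280514321909 + 168142505940547*t + 57207590893728*t^2 + 29783418155692*t^3 + 68766142783621*t^4 + 141582164991324*t^5

e_{127}(aP+bQ,cP+dQ) = e_{127}(P,Q)^(ad-bc); with (a,b,c,d)=(126,52,37,13) this gives the det-127 law.
det M = 126*13 - 52*37 = -286 = 95 (mod 127); 95^{-1} = 123 (mod 127).
Build f_{127,P'} and f_{127,Q'} via the 7-bit ladder of 127=1111111_2; evaluate at shifted divisors; quotient in F_{180479656836403^6}.
e_{127}(P',Q') = 78680396321594 + 180375445529506*t + 21525245551639*t^2 + 131844811728559*t^3 + 29078822016048*t^4 + 176918398313256*t^5.
Thus e_{127}(P,Q) = 86280514321909 + 168142505940547*t + 57207590893728*t^2 + 29783418155692*t^3 + 68766142783621*t^4 + 141582164991324*t^5.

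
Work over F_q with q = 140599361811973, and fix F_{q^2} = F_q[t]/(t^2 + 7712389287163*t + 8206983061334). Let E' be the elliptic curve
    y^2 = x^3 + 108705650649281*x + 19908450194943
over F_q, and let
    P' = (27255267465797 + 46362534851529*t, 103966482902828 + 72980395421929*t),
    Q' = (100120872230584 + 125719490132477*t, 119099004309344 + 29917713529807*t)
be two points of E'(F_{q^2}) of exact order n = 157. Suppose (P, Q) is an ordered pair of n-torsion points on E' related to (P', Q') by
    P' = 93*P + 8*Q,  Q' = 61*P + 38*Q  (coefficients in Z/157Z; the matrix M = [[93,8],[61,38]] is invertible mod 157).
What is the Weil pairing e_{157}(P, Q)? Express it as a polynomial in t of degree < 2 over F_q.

127641961425717 + 113866775308043*t

e_{157} is bilinear + alternating on E[157], so e_{157}(93*P + 8*Q, 61*P + 38*Q) = e_{157}(P,Q)^(93*38-8*61).
det(M) mod 157 = 63; its inverse in (Z/157)^* is 5 (check: 63*5 mod 157 = 1).
Build f_{157,P'} and f_{157,Q'} via the 8-bit ladder of 157=10011101_2; evaluate at shifted divisors; quotient in F_{140599361811973^2}.
f_P(D_Q)/f_Q(D_P) = 67908747183830 + 19853269696354*t.
e_{157}(P,Q) = (67908747183830 + 19853269696354*t)^{5} = 127641961425717 + 113866775308043*t.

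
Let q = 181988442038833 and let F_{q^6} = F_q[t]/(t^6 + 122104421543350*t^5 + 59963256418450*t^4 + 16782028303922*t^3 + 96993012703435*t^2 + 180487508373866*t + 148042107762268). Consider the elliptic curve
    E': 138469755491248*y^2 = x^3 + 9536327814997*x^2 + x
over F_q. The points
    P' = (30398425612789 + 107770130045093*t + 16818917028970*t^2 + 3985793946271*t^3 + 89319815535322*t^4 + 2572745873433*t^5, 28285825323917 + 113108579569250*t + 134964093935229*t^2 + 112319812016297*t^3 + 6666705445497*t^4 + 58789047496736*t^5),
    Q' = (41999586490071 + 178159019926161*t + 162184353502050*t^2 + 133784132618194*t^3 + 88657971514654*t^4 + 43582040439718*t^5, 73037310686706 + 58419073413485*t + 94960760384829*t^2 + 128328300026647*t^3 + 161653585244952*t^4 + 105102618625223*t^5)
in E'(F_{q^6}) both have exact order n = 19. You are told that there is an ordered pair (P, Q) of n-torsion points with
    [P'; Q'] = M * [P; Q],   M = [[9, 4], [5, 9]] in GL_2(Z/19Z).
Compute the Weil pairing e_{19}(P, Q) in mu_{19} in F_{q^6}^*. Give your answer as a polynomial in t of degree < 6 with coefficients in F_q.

35807797201150 + 60186458472634*t + 153985419758213*t^2 + 63436194340594*t^3 + 47746211535953*t^4 + 131808407507560*t^5

e_{19} is bilinear + alternating on E[19], so e_{19}(9*P + 4*Q, 5*P + 9*Q) = e_{19}(P,Q)^(9*9-4*5).
Inverting 4 mod 19: 5. Thus e_{19}(P,Q) = e(P',Q')^{5}.
Set x_W=18378054860227*u+80148109852807, y_W=18378054860227*v; then E': y_W^2=x_W^3+82342972928159*x_W+46408735722953.
5-bit Miller (10011) on E'/F_{181988442038833} with a'=82342972928159, b'=46408735722953: accumulate tangent/chord ratios at Q'+S and P'+S'.
The quotient is 44019979895819 + 156091076826073*t + 163169604229185*t^2 + 104808960473799*t^3 + 171081999356233*t^4 + 147071761129571*t^5.
Raise to 5: e(P,Q) = 35807797201150 + 60186458472634*t + 153985419758213*t^2 + 63436194340594*t^3 + 47746211535953*t^4 + 131808407507560*t^5 in mu_{19}.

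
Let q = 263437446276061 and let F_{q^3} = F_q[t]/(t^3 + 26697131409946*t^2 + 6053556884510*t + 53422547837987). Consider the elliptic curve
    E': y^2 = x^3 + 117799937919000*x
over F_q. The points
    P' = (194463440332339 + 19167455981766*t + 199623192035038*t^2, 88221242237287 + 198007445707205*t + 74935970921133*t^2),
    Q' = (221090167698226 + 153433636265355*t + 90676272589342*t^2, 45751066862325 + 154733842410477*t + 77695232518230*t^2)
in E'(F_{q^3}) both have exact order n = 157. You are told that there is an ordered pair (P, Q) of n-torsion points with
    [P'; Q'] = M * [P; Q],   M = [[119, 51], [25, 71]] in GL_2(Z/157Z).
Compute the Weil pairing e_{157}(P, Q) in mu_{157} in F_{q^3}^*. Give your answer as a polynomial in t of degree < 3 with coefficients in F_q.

e_{157}(aP+bQ,cP+dQ) = e_{157}(P,Q)^(ad-bc); with (a,b,c,d)=(119,51,25,71) this gives the det-157 law.
Hence e(P,Q) = e(P',Q')^{121} where 121 = 109^{-1} mod 157.
n = 157 = (10011101)_2 (8 bits, wt 5); accumulate f_{157,P'}(Q'+S)/f_{157,P'}(S) along the 7-step ladder.
f_P(D_Q)/f_Q(D_P) = 165594534069701 + 143989406386932*t + 189515166872981*t^2.
Finally e_{157}(P,Q) = 78343811422956 + 54204452378881*t + 17720991931171*t^2.

78343811422956 + 54204452378881*t + 17720991931171*t^2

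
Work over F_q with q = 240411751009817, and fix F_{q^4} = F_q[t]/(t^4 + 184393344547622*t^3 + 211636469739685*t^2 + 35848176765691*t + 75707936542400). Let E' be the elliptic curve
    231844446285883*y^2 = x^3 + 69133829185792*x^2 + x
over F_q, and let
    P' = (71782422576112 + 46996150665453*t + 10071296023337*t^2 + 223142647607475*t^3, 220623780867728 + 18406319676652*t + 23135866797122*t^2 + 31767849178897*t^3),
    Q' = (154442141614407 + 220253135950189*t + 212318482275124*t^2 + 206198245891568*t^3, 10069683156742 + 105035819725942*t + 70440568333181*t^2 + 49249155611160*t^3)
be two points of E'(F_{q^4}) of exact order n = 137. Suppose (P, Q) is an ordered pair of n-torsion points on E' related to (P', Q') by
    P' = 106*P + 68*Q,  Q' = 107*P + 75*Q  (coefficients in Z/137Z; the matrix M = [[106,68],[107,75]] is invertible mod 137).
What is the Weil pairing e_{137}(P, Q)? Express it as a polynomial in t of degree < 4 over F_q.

Alternating bilinearity on E[137] (values in mu_{137} in F_{240411751009817^4}) gives e(P',Q') = e(P,Q)^det(M).
So e_{137}(P,Q) = e_{137}(P',Q')^{112}, since 126*112 = 1 mod 137.
(x,y)|->(88397696754287x+215374023330686,88397696754287y) sends E' to y^2=x^3+198129137881977*x+18430866016328.
8-bit Miller (10001001) on E'/F_{240411751009817} with a'=198129137881977, b'=18430866016328: accumulate tangent/chord ratios at Q'+S and P'+S'.
So e_{137}(P',Q') = 137225677916953 + 222068604562770*t + 224937598151045*t^2 + 215322151214709*t^3.
e_{137}(P,Q) = (137225677916953 + 222068604562770*t + 224937598151045*t^2 + 215322151214709*t^3)^{112} = 229125107640620 + 215395527804583*t + 99437497652797*t^2 + 159505202220718*t^3.

229125107640620 + 215395527804583*t + 99437497652797*t^2 + 159505202220718*t^3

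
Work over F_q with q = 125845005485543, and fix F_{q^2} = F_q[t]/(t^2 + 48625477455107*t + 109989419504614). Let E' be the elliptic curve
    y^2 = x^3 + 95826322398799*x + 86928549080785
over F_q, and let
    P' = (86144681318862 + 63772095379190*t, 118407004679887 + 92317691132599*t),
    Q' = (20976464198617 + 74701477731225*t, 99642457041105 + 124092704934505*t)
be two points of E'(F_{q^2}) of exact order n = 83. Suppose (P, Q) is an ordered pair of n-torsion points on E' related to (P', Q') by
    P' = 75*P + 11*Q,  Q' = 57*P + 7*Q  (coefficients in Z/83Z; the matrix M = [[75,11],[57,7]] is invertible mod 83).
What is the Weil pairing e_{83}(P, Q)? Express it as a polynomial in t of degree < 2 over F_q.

e_{83} is bilinear + alternating on E[83], so e_{83}(75*P + 11*Q, 57*P + 7*Q) = e_{83}(P,Q)^(75*7-11*57).
det M = 75*7 - 11*57 = -102 = 64 (mod 83); 64^{-1} = 48 (mod 83).
Miller loop for e_{83} over F_{125845005485543^2}: bits of 83 = 1010011; 6 double steps + 3 add steps, l/v at each.
e_{83}(P',Q') = 74051552116491 + 63735261944980*t.
Thus e_{83}(P,Q) = 106765629835194 + 96174828946859*t.

106765629835194 + 96174828946859*t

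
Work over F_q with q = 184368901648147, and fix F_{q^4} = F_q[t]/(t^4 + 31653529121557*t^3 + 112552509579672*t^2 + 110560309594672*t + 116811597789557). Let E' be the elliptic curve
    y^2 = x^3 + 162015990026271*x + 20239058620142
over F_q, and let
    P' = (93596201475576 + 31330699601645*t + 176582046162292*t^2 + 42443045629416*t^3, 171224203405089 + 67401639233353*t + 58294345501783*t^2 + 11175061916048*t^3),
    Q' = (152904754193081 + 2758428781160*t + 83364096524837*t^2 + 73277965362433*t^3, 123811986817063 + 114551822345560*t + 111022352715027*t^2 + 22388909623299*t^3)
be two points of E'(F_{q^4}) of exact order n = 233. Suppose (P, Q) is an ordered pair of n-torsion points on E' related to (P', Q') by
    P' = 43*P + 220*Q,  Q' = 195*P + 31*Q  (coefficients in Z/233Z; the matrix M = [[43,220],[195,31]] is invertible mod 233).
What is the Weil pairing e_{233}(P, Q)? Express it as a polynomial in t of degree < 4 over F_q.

150922103138513 + 12087358036950*t + 120305206760374*t^2 + 41636234698481*t^3

e_{233}(aP+bQ,cP+dQ) = e_{233}(P,Q)^(ad-bc); with (a,b,c,d)=(43,220,195,31) this gives the det-233 law.
43*31 - 220*195 = -41567; reduced mod 233: det = 140, inverse 5.
Double-and-add over 11101001: 8-1 doublings, 5-1 additions; each step l_{T,T}/v_{2T} or l_{T,P'}/v at Q'+S for random S.
So e_{233}(P',Q') = 85784226952796 + 43405039381962*t + 67524600799184*t^2 + 42896518868058*t^3.
Finally e_{233}(P,Q) = 150922103138513 + 12087358036950*t + 120305206760374*t^2 + 41636234698481*t^3.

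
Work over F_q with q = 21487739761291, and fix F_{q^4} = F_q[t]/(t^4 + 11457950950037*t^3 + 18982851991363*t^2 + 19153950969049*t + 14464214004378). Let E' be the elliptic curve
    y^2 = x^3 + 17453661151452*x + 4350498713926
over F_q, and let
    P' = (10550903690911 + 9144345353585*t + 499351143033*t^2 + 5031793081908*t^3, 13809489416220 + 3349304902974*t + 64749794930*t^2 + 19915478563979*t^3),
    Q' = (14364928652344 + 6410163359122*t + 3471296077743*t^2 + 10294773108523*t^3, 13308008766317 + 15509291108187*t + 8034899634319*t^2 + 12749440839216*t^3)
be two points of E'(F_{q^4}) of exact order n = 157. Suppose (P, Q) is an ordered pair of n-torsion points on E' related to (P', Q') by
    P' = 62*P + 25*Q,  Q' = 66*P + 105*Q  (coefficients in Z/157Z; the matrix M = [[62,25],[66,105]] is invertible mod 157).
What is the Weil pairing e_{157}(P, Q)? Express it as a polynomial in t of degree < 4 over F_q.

Alternating bilinearity on E[157] (values in mu_{157} in F_{21487739761291^4}) gives e(P',Q') = e(P,Q)^det(M).
det M = 62*105 - 25*66 = 4860 = 150 (mod 157); 150^{-1} = 112 (mod 157).
Run Miller on y^2=x^3+17453661151452*x+4350498713926 over F_{21487739761291}: ladder 10011101 (8 bits); e = f_P(D_Q)/f_Q(D_P).
So e_{157}(P',Q') = 4727943718517 + 18222991826668*t + 6933681074866*t^2 + 5386162713356*t^3.
Finally e_{157}(P,Q) = 2649072403743 + 20361296305518*t + 17627744286976*t^2 + 18516843301244*t^3.

2649072403743 + 20361296305518*t + 17627744286976*t^2 + 18516843301244*t^3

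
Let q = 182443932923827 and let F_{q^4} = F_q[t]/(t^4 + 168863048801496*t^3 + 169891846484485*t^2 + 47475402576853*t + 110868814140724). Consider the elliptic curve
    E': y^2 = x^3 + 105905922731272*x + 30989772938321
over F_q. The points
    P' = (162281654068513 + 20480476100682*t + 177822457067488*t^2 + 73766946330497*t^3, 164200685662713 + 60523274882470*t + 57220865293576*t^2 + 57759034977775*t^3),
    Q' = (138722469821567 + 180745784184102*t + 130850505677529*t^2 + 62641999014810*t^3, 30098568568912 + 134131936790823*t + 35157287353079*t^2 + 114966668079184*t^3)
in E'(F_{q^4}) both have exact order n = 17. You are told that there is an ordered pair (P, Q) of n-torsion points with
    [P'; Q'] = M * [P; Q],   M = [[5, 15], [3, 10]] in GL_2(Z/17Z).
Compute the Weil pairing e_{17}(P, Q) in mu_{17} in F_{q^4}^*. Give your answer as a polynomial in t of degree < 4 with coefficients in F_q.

Under M = [[5,15],[3,10]] in GL_2(Z/17), e_{17}(P',Q') = e_{17}(P,Q)^(5*10-15*3 mod 17).
det M = 5*10 - 15*3 = 5 = 5 (mod 17); 5^{-1} = 7 (mod 17).
Build f_{17,P'} and f_{17,Q'} via the 5-bit ladder of 17=10001_2; evaluate at shifted divisors; quotient in F_{182443932923827^4}.
Miller gives e_{17}(P',Q') = 47515645753265 + 89187149315573*t + 86475930124884*t^2 + 181300805196325*t^3 in F_{182443932923827^4}.
(47515645753265 + 89187149315573*t + 86475930124884*t^2 + 181300805196325*t^3)^{7} mod (182443932923827,f) = 99840345425124 + 154337023830139*t + 147981133792030*t^2 + 35484407805090*t^3.

99840345425124 + 154337023830139*t + 147981133792030*t^2 + 35484407805090*t^3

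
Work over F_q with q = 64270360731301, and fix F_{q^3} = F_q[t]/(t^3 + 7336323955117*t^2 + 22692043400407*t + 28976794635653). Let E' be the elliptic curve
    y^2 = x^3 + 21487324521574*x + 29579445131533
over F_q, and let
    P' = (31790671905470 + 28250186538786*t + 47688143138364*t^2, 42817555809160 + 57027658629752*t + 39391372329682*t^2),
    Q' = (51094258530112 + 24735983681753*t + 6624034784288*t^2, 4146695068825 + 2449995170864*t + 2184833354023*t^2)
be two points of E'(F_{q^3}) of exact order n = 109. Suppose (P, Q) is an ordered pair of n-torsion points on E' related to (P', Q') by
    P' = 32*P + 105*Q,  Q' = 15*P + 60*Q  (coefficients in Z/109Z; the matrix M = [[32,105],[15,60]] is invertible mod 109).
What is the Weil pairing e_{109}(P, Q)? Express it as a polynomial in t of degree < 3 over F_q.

5057587199702 + 8546484561873*t + 11347479008175*t^2

Since e_{109}(P,P)=e_{109}(Q,Q)=1 and e_{109}(Q,P)=e_{109}(P,Q)^{-1}, expanding e_{109}(32*P + 105*Q,15*P + 60*Q) leaves e(P,Q)^det(M).
det M = 32*60 - 105*15 = 345 = 18 (mod 109); 18^{-1} = 103 (mod 109).
Miller loop for e_{109} over F_{64270360731301^3}: bits of 109 = 1101101; 6 double steps + 4 add steps, l/v at each.
e_{109}(P',Q') = 61597568084318 + 24543262933736*t + 9344410381578*t^2.
(61597568084318 + 24543262933736*t + 9344410381578*t^2)^{103} mod (64270360731301,f) = 5057587199702 + 8546484561873*t + 11347479008175*t^2.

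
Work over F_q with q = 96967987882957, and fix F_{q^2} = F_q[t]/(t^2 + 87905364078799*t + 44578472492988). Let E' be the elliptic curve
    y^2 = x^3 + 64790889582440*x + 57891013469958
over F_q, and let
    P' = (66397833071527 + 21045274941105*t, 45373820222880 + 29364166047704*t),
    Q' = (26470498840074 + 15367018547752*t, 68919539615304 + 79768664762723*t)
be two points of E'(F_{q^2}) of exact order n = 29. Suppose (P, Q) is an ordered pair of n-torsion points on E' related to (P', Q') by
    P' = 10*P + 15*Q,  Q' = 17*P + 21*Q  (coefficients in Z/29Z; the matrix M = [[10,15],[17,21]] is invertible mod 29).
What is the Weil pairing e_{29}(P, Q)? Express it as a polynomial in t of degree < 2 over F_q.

88629923670777 + 36998701331689*t

e_{29}(aP+bQ,cP+dQ) = e_{29}(P,Q)^(ad-bc); with (a,b,c,d)=(10,15,17,21) this gives the det-29 law.
Hence e(P,Q) = e(P',Q')^{9} where 9 = 13^{-1} mod 29.
Double-and-add over 11101: 5-1 doublings, 4-1 additions; each step l_{T,T}/v_{2T} or l_{T,P'}/v at Q'+S for random S.
So e_{29}(P',Q') = 25729757660894 + 91119255602728*t.
e_{29}(P,Q) = (25729757660894 + 91119255602728*t)^{9} = 88629923670777 + 36998701331689*t.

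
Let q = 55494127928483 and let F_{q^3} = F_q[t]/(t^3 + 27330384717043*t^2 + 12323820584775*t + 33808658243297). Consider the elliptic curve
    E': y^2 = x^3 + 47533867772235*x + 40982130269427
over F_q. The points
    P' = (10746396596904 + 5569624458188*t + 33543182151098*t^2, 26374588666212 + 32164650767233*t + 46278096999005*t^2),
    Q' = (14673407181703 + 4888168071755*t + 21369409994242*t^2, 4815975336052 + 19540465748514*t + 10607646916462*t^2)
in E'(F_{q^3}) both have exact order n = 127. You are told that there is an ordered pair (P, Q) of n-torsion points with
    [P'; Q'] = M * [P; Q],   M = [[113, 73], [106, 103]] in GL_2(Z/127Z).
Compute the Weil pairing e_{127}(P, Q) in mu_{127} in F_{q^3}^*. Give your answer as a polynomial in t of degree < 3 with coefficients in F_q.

e_{127}(aP+bQ,cP+dQ) = e_{127}(P,Q)^(ad-bc); with (a,b,c,d)=(113,73,106,103) this gives the det-127 law.
det(M) mod 127 = 91; its inverse in (Z/127)^* is 67 (check: 91*67 mod 127 = 1).
Double-and-add over 1111111: 7-1 doublings, 7-1 additions; each step l_{T,T}/v_{2T} or l_{T,P'}/v at Q'+S for random S.
The quotient is 39372497940079 + 37005934226590*t + 48805346340474*t^2.
e_{127}(P,Q) = (39372497940079 + 37005934226590*t + 48805346340474*t^2)^{67} = 25655162130880 + 44080182487546*t + 41254378967768*t^2.

25655162130880 + 44080182487546*t + 41254378967768*t^2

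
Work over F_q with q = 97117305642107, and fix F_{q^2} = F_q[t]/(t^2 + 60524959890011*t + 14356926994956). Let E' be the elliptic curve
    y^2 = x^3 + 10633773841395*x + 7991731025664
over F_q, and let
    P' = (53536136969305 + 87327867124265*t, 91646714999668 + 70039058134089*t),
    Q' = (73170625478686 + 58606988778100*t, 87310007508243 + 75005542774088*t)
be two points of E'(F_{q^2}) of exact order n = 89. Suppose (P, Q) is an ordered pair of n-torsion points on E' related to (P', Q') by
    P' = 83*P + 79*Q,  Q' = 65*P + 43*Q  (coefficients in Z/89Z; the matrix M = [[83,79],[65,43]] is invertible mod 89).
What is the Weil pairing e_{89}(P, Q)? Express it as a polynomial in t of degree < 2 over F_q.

89216508058902 + 25548471885599*t

e_{89}(aP+bQ,cP+dQ) = e_{89}(P,Q)^(ad-bc); with (a,b,c,d)=(83,79,65,43) this gives the det-89 law.
det(M) mod 89 = 36; its inverse in (Z/89)^* is 47 (check: 36*47 mod 89 = 1).
Build f_{89,P'} and f_{89,Q'} via the 7-bit ladder of 89=1011001_2; evaluate at shifted divisors; quotient in F_{97117305642107^2}.
So e_{89}(P',Q') = 65825319410793 + 63939974019150*t.
e_{89}(P,Q) = (65825319410793 + 63939974019150*t)^{47} = 89216508058902 + 25548471885599*t.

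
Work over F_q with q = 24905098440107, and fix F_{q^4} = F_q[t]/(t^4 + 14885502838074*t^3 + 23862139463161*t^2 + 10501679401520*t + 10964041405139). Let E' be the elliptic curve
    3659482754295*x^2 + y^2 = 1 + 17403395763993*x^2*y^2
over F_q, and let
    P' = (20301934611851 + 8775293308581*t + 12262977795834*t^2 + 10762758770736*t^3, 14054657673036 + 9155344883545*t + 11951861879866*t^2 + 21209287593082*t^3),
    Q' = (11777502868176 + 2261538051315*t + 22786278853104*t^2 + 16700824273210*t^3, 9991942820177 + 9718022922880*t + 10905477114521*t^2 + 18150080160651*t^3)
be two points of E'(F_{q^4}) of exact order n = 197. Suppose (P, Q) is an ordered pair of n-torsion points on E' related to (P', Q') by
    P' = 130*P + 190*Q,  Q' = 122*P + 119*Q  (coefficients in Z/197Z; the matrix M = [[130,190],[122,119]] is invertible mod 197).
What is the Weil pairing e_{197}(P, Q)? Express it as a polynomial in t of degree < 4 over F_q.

Alternating bilinearity on E[197] (values in mu_{197} in F_{24905098440107^4}) gives e(P',Q') = e(P,Q)^det(M).
So e_{197}(P,Q) = e_{197}(P',Q')^{124}, since 170*124 = 1 mod 197.
Map (x,y)_Ed via u=(1+y)/(1-y), v=(1+y)/((1-y)x) to Montgomery A=13026627331310,B=8505399412275; then to (a',b')=(5537131610277,4796967688041).
Run Miller on y^2=x^3+5537131610277*x+4796967688041 over F_{24905098440107}: ladder 11000101 (8 bits); e = f_P(D_Q)/f_Q(D_P).
Miller gives e_{197}(P',Q') = 7463933531668 + 20588863757472*t + 3493050276394*t^2 + 11560790926615*t^3 in F_{24905098440107^4}.
Thus e_{197}(P,Q) = 14272799618364 + 22057175411258*t + 972685612262*t^2 + 3680271061448*t^3.

14272799618364 + 22057175411258*t + 972685612262*t^2 + 3680271061448*t^3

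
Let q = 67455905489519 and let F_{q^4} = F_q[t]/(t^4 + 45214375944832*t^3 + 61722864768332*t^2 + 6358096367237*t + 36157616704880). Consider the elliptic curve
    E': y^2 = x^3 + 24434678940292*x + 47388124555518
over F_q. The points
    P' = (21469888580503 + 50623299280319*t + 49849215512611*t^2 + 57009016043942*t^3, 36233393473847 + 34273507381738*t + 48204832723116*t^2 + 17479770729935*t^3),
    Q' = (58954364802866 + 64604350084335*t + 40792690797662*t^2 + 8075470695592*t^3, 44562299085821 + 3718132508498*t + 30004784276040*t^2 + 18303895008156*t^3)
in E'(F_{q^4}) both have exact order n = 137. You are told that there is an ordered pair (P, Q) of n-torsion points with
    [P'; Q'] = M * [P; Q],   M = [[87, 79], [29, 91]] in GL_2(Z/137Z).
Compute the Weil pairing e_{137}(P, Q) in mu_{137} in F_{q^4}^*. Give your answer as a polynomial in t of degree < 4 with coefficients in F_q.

Alternating bilinearity on E[137] (values in mu_{137} in F_{67455905489519^4}) gives e(P',Q') = e(P,Q)^det(M).
Hence e(P,Q) = e(P',Q')^{61} where 61 = 9^{-1} mod 137.
Run Miller on y^2=x^3+24434678940292*x+47388124555518 over F_{67455905489519}: ladder 10001001 (8 bits); e = f_P(D_Q)/f_Q(D_P).
The quotient is 24504678851912 + 6984603667408*t + 49427708950204*t^2 + 32483035790820*t^3.
e_{137}(P,Q) = (24504678851912 + 6984603667408*t + 49427708950204*t^2 + 32483035790820*t^3)^{61} = 18717504557401 + 59495251270655*t + 58553530131127*t^2 + 10859510710932*t^3.

18717504557401 + 59495251270655*t + 58553530131127*t^2 + 10859510710932*t^3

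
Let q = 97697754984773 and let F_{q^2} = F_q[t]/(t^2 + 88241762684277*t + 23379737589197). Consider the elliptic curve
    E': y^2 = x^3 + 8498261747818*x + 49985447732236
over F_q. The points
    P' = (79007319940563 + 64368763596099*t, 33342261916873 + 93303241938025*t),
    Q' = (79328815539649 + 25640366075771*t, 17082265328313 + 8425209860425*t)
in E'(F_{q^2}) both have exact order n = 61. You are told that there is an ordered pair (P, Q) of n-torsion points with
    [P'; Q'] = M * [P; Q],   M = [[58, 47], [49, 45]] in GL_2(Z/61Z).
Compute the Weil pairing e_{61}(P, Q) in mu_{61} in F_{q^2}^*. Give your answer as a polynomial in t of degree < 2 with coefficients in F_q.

e_{61} is bilinear + alternating on E[61], so e_{61}(58*P + 47*Q, 49*P + 45*Q) = e_{61}(P,Q)^(58*45-47*49).
Inverting 2 mod 61: 31. Thus e_{61}(P,Q) = e(P',Q')^{31}.
6-bit Miller (111101) on E'/F_{97697754984773} with a'=8498261747818, b'=49985447732236: accumulate tangent/chord ratios at Q'+S and P'+S'.
e_{61}(P',Q') = 69219500365689 + 10287285586700*t.
Raise to 31: e(P,Q) = 35925213803734 + 61071161605690*t in mu_{61}.

35925213803734 + 61071161605690*t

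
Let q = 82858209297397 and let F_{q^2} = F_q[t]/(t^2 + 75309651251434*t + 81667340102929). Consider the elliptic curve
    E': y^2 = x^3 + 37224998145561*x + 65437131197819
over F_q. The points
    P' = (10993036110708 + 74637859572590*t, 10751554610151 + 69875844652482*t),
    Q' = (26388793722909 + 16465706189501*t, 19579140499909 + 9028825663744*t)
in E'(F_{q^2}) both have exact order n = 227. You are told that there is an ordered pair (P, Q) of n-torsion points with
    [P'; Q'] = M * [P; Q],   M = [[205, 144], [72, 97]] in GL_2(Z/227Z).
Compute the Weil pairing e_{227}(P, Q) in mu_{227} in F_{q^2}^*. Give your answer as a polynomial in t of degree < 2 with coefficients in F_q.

e_{227} is bilinear + alternating on E[227], so e_{227}(205*P + 144*Q, 72*P + 97*Q) = e_{227}(P,Q)^(205*97-144*72).
So e_{227}(P,Q) = e_{227}(P',Q')^{40}, since 210*40 = 1 mod 227.
n = 227 = (11100011)_2 (8 bits, wt 5); accumulate f_{227,P'}(Q'+S)/f_{227,P'}(S) along the 7-step ladder.
Result: e(P',Q') = 36395976899238 + 51056885475181*t.
Raise to 40: e(P,Q) = 22541293828674 + 55152109357482*t in mu_{227}.

22541293828674 + 55152109357482*t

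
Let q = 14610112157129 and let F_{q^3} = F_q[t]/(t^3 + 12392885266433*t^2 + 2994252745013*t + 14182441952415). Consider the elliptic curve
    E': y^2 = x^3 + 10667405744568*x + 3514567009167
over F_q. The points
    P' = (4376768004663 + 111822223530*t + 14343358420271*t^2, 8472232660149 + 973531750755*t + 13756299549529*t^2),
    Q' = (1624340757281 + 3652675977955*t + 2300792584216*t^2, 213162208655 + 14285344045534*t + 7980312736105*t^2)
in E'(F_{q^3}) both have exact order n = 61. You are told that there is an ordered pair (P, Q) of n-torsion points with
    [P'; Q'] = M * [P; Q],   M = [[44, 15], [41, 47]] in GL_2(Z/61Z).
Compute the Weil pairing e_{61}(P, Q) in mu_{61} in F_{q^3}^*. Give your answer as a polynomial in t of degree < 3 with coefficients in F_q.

5593293905914 + 2100110279696*t + 5107346859115*t^2

Since e_{61}(P,P)=e_{61}(Q,Q)=1 and e_{61}(Q,P)=e_{61}(P,Q)^{-1}, expanding e_{61}(44*P + 15*Q,41*P + 47*Q) leaves e(P,Q)^det(M).
So e_{61}(P,Q) = e_{61}(P',Q')^{11}, since 50*11 = 1 mod 61.
n = 61 = (111101)_2 (6 bits, wt 5); accumulate f_{61,P'}(Q'+S)/f_{61,P'}(S) along the 5-step ladder.
e_{61}(P',Q') = 2845431962527 + 1333947606640*t + 4983087883470*t^2.
Hence e(P,Q) = 5593293905914 + 2100110279696*t + 5107346859115*t^2 in F_{14610112157129^3}^*.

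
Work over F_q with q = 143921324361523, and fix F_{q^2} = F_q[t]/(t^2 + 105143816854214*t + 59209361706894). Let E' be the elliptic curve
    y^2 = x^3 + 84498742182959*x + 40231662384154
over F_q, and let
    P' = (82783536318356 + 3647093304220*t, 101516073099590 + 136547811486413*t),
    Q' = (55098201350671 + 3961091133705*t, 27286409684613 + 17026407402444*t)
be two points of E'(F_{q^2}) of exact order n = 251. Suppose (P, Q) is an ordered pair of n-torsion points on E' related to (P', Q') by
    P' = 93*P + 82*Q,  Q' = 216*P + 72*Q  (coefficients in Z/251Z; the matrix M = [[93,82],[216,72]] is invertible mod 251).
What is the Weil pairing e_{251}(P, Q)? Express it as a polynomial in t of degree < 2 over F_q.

e_{251}(aP+bQ,cP+dQ) = e_{251}(P,Q)^(ad-bc); with (a,b,c,d)=(93,82,216,72) this gives the det-251 law.
Hence e(P,Q) = e(P',Q')^{9} where 9 = 28^{-1} mod 251.
Build f_{251,P'} and f_{251,Q'} via the 8-bit ladder of 251=11111011_2; evaluate at shifted divisors; quotient in F_{143921324361523^2}.
The quotient is 132489383585513 + 140527656717410*t.
Thus e_{251}(P,Q) = 99029007424677 + 77747256405789*t.

99029007424677 + 77747256405789*t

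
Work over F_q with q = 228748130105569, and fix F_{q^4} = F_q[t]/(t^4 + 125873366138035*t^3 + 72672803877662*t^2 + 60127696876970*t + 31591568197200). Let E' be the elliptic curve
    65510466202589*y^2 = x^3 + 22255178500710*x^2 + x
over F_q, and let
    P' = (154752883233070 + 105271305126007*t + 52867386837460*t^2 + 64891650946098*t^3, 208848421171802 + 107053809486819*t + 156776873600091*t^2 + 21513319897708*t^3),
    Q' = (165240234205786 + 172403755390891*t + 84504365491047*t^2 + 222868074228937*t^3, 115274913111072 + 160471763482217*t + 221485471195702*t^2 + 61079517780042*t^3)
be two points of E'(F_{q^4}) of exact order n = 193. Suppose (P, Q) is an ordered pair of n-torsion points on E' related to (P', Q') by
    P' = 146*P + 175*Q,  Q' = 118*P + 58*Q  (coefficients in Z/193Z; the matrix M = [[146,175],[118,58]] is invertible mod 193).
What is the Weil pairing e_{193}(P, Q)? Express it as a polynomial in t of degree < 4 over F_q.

Alternating bilinearity on E[193] (values in mu_{193} in F_{228748130105569^4}) gives e(P',Q') = e(P,Q)^det(M).
Hence e(P,Q) = e(P',Q')^{151} where 151 = 170^{-1} mod 193.
Undo Montgomery via alpha=97749154610253, beta=78299697625717: (a',b')=(0,184067657015976) over F_{228748130105569}.
8-bit Miller (11000001) on E'/F_{228748130105569} with a'=0, b'=184067657015976: accumulate tangent/chord ratios at Q'+S and P'+S'.
e_{193}(P',Q') = 24814912356487 + 42964522952098*t + 109350397782134*t^2 + 82009840927934*t^3.
Finally e_{193}(P,Q) = 97504738591617 + 203969266289048*t + 131792055085952*t^2 + 43831012734171*t^3.

97504738591617 + 203969266289048*t + 131792055085952*t^2 + 43831012734171*t^3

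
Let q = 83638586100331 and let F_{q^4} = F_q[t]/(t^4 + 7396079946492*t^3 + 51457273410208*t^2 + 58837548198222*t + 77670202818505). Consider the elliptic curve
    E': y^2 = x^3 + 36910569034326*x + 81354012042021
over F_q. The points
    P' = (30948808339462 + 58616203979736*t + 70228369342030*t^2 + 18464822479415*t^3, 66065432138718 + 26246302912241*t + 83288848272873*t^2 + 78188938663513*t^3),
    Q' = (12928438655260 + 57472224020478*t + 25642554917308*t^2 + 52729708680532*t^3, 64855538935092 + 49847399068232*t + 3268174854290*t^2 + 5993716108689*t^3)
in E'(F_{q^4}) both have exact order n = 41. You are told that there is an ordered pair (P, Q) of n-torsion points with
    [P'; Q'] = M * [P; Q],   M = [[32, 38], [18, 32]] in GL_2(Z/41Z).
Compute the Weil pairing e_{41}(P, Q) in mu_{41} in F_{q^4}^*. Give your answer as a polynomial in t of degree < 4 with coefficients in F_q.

e_{41}(aP+bQ,cP+dQ) = e_{41}(P,Q)^(ad-bc); with (a,b,c,d)=(32,38,18,32) this gives the det-41 law.
32*32 - 38*18 = 340; reduced mod 41: det = 12, inverse 24.
Miller loop for e_{41} over F_{83638586100331^4}: bits of 41 = 101001; 5 double steps + 2 add steps, l/v at each.
Miller gives e_{41}(P',Q') = 61931954158075 + 11328052929632*t + 32716648902511*t^2 + 21363135909506*t^3 in F_{83638586100331^4}.
Finally e_{41}(P,Q) = 20638448867202 + 45416441211588*t + 29009791939966*t^2 + 75697896458455*t^3.

20638448867202 + 45416441211588*t + 29009791939966*t^2 + 75697896458455*t^3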